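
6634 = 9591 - 2957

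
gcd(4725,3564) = 27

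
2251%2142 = 109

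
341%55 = 11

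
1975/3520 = 395/704 = 0.56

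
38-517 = - 479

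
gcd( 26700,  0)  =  26700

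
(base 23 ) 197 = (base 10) 743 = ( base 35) L8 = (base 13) 452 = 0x2e7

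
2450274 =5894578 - 3444304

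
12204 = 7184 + 5020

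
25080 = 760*33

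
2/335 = 2/335 = 0.01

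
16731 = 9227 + 7504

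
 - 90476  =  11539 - 102015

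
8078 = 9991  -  1913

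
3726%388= 234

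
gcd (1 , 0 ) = 1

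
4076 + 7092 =11168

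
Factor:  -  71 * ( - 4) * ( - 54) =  - 2^3*3^3*71^1 =- 15336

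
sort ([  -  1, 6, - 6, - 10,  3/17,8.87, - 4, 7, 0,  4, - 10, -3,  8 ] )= [- 10, - 10, - 6, - 4, - 3, - 1, 0,3/17,4, 6, 7, 8,  8.87 ]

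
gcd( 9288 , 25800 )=1032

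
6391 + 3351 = 9742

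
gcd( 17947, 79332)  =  1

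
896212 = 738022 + 158190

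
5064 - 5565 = - 501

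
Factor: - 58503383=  - 6491^1*9013^1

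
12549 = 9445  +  3104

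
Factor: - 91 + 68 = -23 = - 23^1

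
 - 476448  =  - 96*4963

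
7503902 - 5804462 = 1699440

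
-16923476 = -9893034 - 7030442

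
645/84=7  +  19/28 = 7.68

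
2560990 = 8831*290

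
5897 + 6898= 12795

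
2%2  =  0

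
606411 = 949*639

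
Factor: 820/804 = 3^( - 1)*5^1*41^1*67^ ( - 1 )  =  205/201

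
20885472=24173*864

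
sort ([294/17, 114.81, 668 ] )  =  [ 294/17 , 114.81, 668]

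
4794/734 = 2397/367= 6.53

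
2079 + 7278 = 9357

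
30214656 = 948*31872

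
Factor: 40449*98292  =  2^2*3^2*97^1*139^1*8191^1 = 3975813108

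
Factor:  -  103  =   - 103^1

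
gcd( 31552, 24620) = 4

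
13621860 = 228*59745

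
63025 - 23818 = 39207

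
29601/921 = 9867/307 = 32.14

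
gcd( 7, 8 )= 1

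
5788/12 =482  +  1/3 = 482.33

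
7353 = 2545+4808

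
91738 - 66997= 24741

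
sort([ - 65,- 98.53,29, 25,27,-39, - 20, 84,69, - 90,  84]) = [ - 98.53 , - 90, - 65 , - 39, - 20,25, 27, 29, 69,84,84]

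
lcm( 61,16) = 976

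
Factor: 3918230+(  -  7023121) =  - 3104891^1 = - 3104891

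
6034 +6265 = 12299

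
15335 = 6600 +8735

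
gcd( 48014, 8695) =1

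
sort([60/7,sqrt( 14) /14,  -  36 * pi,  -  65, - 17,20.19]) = [-36*pi, - 65,-17, sqrt( 14 )/14,60/7, 20.19 ]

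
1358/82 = 16+23/41 = 16.56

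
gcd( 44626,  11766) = 106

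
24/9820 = 6/2455 =0.00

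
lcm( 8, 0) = 0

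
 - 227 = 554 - 781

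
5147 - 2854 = 2293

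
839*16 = 13424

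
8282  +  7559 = 15841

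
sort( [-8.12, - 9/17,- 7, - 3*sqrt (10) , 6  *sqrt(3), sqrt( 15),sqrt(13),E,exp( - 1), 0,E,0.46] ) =[ - 3*sqrt (10), - 8.12,- 7 , - 9/17, 0,exp( - 1),0.46, E,E,sqrt( 13),sqrt (15) , 6*sqrt( 3) ] 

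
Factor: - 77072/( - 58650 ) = 2^3*3^(-1 )*5^(-2 )*17^(  -  1 )*23^( - 1 )*4817^1 = 38536/29325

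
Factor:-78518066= -2^1*11^1*3569003^1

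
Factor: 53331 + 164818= 218149 = 218149^1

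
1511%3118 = 1511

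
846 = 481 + 365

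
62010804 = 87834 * 706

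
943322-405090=538232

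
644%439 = 205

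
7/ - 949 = -7/949 = - 0.01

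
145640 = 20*7282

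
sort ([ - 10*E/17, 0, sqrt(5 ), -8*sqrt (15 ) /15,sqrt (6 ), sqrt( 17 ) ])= [ - 8* sqrt( 15) /15, -10*E/17, 0, sqrt( 5), sqrt(6),sqrt( 17)] 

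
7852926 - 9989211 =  - 2136285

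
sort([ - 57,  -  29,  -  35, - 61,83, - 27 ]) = [ - 61, - 57, - 35, - 29, - 27,  83 ] 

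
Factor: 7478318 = 2^1*41^1*91199^1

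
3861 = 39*99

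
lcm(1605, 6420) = 6420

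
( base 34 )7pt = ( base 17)1E0C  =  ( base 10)8971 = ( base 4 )2030023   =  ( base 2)10001100001011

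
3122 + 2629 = 5751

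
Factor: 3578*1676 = 2^3 * 419^1*1789^1 = 5996728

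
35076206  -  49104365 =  - 14028159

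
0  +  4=4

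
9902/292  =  4951/146 = 33.91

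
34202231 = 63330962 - 29128731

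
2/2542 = 1/1271=0.00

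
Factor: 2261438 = 2^1 * 1130719^1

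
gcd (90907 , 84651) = 1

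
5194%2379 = 436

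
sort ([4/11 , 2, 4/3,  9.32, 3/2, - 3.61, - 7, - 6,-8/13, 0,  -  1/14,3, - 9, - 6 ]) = [ - 9,  -  7, - 6,  -  6,  -  3.61, - 8/13,  -  1/14, 0, 4/11, 4/3,3/2 , 2, 3, 9.32 ] 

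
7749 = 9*861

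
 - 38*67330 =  - 2558540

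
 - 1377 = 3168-4545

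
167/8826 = 167/8826 = 0.02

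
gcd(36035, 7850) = 5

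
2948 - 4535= - 1587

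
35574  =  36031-457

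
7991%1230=611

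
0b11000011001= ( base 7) 4360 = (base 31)1JB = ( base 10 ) 1561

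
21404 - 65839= -44435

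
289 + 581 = 870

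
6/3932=3/1966 = 0.00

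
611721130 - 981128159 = -369407029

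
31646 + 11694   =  43340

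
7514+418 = 7932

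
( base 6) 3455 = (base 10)827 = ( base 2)1100111011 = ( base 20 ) 217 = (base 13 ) 4b8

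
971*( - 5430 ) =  - 5272530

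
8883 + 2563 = 11446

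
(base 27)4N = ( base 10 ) 131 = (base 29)4f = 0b10000011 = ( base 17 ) 7C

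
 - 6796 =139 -6935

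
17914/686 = 26 + 39/343 =26.11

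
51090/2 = 25545 = 25545.00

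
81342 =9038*9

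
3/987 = 1/329  =  0.00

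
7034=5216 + 1818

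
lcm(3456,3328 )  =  89856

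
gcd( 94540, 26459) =1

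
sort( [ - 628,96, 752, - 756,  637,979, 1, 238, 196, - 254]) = [ - 756, - 628, - 254, 1, 96, 196, 238, 637, 752, 979]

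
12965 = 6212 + 6753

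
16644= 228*73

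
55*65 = 3575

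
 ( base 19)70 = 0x85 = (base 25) 58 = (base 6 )341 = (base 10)133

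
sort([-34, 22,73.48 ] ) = [ - 34,  22,73.48 ] 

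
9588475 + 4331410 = 13919885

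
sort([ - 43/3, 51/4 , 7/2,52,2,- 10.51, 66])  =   [ - 43/3, - 10.51, 2, 7/2, 51/4,52 , 66 ]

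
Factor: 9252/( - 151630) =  - 2^1 * 3^2*5^(-1 )*59^(-1 )  =  - 18/295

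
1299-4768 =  - 3469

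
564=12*47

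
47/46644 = 47/46644 = 0.00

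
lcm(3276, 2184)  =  6552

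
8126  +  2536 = 10662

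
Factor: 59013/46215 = 83/65=5^(  -  1)*13^ ( - 1 )*  83^1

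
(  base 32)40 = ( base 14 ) 92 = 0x80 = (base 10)128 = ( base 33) 3T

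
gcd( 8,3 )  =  1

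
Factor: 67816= 2^3* 7^2*173^1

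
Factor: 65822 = 2^1 * 32911^1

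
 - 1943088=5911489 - 7854577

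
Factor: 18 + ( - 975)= - 957=- 3^1*11^1*29^1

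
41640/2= 20820  =  20820.00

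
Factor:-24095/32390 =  - 2^( - 1)*41^( - 1)*61^1 = -61/82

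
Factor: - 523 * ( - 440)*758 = 174430960 = 2^4 *5^1*11^1*379^1*523^1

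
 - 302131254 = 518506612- 820637866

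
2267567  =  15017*151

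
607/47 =607/47 =12.91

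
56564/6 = 28282/3 = 9427.33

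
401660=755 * 532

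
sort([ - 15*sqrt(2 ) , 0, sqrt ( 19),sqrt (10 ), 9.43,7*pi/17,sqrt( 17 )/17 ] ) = [ - 15*sqrt( 2 ),  0 , sqrt( 17 ) /17,7*pi/17, sqrt(10) , sqrt( 19 ),9.43]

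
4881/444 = 10 + 147/148= 10.99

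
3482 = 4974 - 1492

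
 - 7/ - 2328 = 7/2328 =0.00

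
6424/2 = 3212 = 3212.00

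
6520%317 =180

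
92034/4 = 23008 + 1/2 =23008.50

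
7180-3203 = 3977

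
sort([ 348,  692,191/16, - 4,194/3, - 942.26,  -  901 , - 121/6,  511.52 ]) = [-942.26,-901, - 121/6, - 4,  191/16,194/3,  348,  511.52,692 ] 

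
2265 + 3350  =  5615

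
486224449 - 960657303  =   - 474432854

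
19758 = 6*3293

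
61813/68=909 + 1/68  =  909.01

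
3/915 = 1/305 = 0.00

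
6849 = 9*761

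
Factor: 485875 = 5^3 *13^2*23^1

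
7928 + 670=8598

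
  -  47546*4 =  - 190184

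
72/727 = 72/727= 0.10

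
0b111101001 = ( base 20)149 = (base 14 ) 26d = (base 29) gp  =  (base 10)489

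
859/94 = 859/94 =9.14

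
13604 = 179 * 76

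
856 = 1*856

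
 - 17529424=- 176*99599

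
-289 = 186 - 475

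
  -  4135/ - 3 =1378+1/3 = 1378.33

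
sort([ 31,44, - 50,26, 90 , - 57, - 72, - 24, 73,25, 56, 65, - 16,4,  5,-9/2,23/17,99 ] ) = [ - 72,-57,-50,- 24, - 16 , - 9/2, 23/17, 4, 5,25,  26, 31, 44,56,65,73,90, 99]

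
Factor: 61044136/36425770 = 30522068/18212885 = 2^2*5^(  -  1 )* 233^1 *32749^1 * 3642577^(  -  1 ) 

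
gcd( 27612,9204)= 9204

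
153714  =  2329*66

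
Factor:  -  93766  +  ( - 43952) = - 2^1*3^2*7^1*1093^1 = - 137718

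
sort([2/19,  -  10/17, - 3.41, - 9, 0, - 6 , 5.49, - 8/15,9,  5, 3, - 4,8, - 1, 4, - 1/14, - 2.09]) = [ - 9, - 6,-4, - 3.41 , - 2.09,-1, - 10/17 , - 8/15, - 1/14,  0, 2/19, 3 , 4, 5,  5.49, 8, 9 ] 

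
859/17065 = 859/17065 =0.05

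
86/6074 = 43/3037 = 0.01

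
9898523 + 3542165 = 13440688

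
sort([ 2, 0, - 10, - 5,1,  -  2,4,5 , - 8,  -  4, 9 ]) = [  -  10, - 8, - 5 , - 4,- 2,0, 1, 2,4, 5  ,  9]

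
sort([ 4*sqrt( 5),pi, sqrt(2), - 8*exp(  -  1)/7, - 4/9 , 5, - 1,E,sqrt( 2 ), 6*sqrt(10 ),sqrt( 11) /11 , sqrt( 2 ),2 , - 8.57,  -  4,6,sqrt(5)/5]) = [ - 8.57, -4, - 1, - 4/9,-8*exp( - 1) /7, sqrt(11)/11,sqrt( 5) /5, sqrt(2),sqrt (2),sqrt( 2), 2,E,pi , 5, 6,4*sqrt( 5 ),6*sqrt( 10)] 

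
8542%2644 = 610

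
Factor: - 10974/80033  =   - 2^1 * 3^1*31^1*59^1*163^( - 1 )*491^ ( - 1) 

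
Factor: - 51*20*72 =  - 73440=- 2^5 * 3^3*5^1*17^1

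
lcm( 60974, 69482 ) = 2987726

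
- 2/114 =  - 1/57 = -0.02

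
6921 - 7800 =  - 879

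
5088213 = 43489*117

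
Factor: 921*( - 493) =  - 3^1*17^1* 29^1*307^1 = -454053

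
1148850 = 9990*115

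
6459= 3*2153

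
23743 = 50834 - 27091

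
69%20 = 9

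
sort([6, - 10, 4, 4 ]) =[ - 10,  4, 4,6 ]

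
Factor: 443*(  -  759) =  - 3^1  *11^1*23^1*443^1 = - 336237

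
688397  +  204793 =893190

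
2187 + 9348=11535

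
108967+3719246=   3828213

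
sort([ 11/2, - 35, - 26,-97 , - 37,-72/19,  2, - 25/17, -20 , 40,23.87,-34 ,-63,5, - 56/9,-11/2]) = [ - 97,-63  , - 37, - 35, - 34,  -  26, - 20, - 56/9,  -  11/2,-72/19,  -  25/17,  2,5,11/2,23.87,40] 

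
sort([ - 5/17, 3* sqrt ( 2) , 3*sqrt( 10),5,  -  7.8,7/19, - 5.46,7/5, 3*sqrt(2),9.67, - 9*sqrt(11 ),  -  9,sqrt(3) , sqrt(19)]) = [-9*sqrt(11 ),-9 ,-7.8,  -  5.46 ,-5/17, 7/19, 7/5,sqrt(3),  3 *sqrt(2),3*sqrt( 2),sqrt(19),5, 3*sqrt ( 10), 9.67 ] 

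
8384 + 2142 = 10526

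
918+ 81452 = 82370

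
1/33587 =1/33587=0.00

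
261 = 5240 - 4979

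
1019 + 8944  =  9963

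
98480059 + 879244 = 99359303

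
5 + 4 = 9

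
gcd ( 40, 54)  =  2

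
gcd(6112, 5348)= 764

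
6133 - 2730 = 3403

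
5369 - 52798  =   - 47429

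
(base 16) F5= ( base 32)7l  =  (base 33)7E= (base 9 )302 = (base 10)245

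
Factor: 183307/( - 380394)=-2^( - 1) * 3^( - 2)*7^( - 1)*3019^(-1)*183307^1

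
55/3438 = 55/3438= 0.02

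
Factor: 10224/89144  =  2^1*3^2*11^(-1)*71^1  *1013^ (  -  1 ) = 1278/11143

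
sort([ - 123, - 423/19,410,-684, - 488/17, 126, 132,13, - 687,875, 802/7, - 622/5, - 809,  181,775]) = [  -  809, - 687  , - 684,- 622/5, - 123, - 488/17, - 423/19, 13, 802/7,126,  132, 181 , 410, 775,875]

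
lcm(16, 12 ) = 48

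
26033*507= 13198731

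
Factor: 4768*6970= 2^6*5^1*17^1 * 41^1* 149^1 = 33232960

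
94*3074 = 288956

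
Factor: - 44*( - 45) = 2^2*3^2 * 5^1* 11^1 = 1980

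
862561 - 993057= -130496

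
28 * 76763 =2149364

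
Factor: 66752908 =2^2*109^1*283^1*541^1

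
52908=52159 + 749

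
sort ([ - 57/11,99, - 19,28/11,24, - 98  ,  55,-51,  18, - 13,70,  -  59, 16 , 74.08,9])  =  [ - 98,- 59, - 51, - 19, - 13, - 57/11,28/11, 9,16,18,24, 55,70,74.08,99]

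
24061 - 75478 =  - 51417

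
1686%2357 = 1686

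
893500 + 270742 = 1164242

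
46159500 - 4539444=41620056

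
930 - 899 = 31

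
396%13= 6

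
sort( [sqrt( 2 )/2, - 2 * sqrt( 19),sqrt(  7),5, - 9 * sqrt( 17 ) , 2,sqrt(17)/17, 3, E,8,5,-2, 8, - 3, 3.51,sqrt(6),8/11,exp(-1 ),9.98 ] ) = [ - 9*sqrt( 17) ,-2*sqrt( 19), - 3,-2, sqrt( 17)/17 , exp( - 1), sqrt(2 ) /2, 8/11, 2,sqrt(6 ), sqrt(7),  E , 3, 3.51,  5, 5, 8,8, 9.98 ] 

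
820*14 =11480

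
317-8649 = -8332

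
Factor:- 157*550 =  - 2^1 * 5^2 * 11^1 * 157^1 =- 86350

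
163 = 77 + 86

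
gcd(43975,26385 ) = 8795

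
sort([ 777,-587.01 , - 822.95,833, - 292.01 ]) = [ - 822.95, - 587.01, - 292.01,777,833 ]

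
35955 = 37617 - 1662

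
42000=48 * 875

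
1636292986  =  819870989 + 816421997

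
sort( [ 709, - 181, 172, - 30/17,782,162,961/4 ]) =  [ - 181, - 30/17,162 , 172, 961/4,709, 782]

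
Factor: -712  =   - 2^3*89^1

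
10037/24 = 418 + 5/24 = 418.21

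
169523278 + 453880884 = 623404162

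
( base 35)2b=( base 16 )51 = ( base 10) 81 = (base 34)2D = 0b1010001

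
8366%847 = 743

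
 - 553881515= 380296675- 934178190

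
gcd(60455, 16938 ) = 1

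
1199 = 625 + 574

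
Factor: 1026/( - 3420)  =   - 3/10 = - 2^( - 1)*3^1*5^ (-1 )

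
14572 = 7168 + 7404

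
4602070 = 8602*535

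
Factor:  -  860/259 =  - 2^2 * 5^1*7^ (-1)*37^(-1 )*43^1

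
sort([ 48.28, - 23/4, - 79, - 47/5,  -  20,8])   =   [ - 79, - 20, - 47/5, - 23/4,  8,48.28] 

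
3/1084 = 3/1084 = 0.00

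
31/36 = 31/36 = 0.86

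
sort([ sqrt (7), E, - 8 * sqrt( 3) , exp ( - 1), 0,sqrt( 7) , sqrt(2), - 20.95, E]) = [ - 20.95, - 8*sqrt( 3) , 0, exp ( - 1), sqrt( 2), sqrt(7 ), sqrt(7),E , E]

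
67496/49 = 1377 + 23/49 = 1377.47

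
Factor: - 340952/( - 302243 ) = 872/773 = 2^3*109^1*773^( - 1 ) 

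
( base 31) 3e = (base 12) 8b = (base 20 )57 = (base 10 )107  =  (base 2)1101011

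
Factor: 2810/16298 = 5/29 =5^1*29^( - 1)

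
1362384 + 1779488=3141872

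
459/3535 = 459/3535 = 0.13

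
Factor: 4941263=4941263^1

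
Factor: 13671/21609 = 31/49 =7^( - 2)*31^1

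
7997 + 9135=17132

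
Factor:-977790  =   - 2^1*3^1 * 5^1 * 11^1 * 2963^1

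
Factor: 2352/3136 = 2^( - 2)*3^1 = 3/4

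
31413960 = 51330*612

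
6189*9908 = 61320612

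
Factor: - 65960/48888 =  - 3^(  -  2 )*5^1*7^(  -  1 )*17^1 = - 85/63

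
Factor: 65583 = 3^3*7^1*347^1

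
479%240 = 239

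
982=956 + 26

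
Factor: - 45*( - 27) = 1215 = 3^5*5^1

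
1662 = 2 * 831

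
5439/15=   1813/5 = 362.60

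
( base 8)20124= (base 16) 2054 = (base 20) 10dg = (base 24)e8k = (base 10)8276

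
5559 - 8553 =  - 2994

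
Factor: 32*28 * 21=2^7*3^1*7^2=18816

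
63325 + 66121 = 129446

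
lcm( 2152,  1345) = 10760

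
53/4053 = 53/4053 = 0.01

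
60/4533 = 20/1511 = 0.01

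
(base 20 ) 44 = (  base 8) 124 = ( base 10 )84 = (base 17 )4G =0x54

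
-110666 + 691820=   581154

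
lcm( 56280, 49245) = 393960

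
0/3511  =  0 = 0.00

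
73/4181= 73/4181 = 0.02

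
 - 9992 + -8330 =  - 18322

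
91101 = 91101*1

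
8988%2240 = 28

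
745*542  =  403790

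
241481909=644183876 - 402701967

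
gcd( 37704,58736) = 8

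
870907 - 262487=608420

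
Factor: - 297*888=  - 2^3*3^4*11^1 * 37^1= - 263736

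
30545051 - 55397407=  -24852356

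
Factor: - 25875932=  - 2^2*6468983^1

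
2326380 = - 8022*( - 290)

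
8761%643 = 402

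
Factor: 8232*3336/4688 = 1716372/293 = 2^2*3^2*7^3*139^1*293^( - 1 )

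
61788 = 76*813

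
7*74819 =523733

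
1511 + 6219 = 7730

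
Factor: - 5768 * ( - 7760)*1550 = 69377504000 = 2^8*5^3*7^1 *31^1*97^1*103^1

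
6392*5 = 31960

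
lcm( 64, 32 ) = 64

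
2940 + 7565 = 10505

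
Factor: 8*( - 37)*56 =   -  16576 = - 2^6*7^1 * 37^1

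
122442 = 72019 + 50423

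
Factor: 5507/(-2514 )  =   - 2^( - 1) * 3^ ( - 1 )*419^(-1 )*5507^1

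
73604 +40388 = 113992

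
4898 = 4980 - 82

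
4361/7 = 623 =623.00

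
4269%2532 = 1737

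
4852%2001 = 850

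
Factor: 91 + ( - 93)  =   - 2^1 = -2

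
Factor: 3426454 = 2^1* 1713227^1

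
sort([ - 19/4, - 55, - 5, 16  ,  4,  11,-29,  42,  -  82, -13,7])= [ - 82,  -  55, - 29, - 13,-5, - 19/4,4,7, 11, 16,42 ] 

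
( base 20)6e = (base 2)10000110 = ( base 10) 134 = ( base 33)42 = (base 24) 5E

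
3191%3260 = 3191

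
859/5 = 859/5 = 171.80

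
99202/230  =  431 + 36/115 = 431.31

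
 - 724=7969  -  8693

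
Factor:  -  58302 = -2^1 * 3^2*41^1 * 79^1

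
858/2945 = 858/2945=0.29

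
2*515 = 1030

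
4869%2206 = 457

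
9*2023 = 18207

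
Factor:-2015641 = - 1361^1*1481^1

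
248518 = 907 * 274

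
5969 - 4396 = 1573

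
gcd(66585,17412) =3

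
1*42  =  42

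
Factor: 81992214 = 2^1*3^2*83^1*54881^1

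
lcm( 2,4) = 4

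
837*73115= 61197255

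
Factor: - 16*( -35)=560= 2^4 * 5^1*7^1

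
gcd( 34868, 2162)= 46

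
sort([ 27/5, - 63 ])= [ - 63 , 27/5 ] 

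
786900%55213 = 13918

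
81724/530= 154 + 52/265 = 154.20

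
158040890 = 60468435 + 97572455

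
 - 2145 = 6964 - 9109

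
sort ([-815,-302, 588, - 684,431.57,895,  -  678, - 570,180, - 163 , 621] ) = [-815, - 684, - 678, - 570,-302 , - 163,180,431.57,588,621,895]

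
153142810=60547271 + 92595539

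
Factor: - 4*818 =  - 3272 = - 2^3*409^1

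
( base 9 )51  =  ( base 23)20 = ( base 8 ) 56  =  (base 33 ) 1D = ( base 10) 46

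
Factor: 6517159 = 11^1*592469^1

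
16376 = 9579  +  6797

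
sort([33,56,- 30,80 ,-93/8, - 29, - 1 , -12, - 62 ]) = [ - 62,- 30, -29, -12, - 93/8, - 1, 33,56,80 ]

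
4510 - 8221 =-3711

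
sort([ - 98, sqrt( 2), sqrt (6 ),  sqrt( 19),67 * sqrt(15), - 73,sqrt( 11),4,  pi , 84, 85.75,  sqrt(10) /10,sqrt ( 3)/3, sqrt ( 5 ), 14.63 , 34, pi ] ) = [-98 , - 73,sqrt( 10) /10,sqrt( 3 )/3,sqrt( 2), sqrt( 5 ),sqrt( 6), pi, pi, sqrt( 11 ), 4,sqrt(19), 14.63,34,84,85.75,67*sqrt( 15)] 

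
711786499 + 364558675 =1076345174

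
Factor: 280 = 2^3*5^1*7^1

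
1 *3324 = 3324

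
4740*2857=13542180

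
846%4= 2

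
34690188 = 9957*3484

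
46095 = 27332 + 18763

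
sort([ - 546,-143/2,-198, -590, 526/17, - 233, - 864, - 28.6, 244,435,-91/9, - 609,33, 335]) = [-864, - 609,-590,  -  546, - 233, -198 , - 143/2,  -  28.6,-91/9 , 526/17,33,244,  335,435]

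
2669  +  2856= 5525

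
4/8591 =4/8591 = 0.00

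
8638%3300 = 2038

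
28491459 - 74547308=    - 46055849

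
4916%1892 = 1132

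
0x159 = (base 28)C9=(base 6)1333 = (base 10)345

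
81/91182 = 27/30394 = 0.00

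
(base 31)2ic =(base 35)217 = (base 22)536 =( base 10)2492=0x9BC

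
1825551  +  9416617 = 11242168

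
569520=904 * 630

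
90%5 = 0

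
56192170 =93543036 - 37350866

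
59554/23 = 2589 + 7/23  =  2589.30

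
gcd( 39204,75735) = 891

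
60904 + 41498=102402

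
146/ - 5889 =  - 146/5889  =  - 0.02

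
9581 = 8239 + 1342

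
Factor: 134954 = 2^1 *67477^1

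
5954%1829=467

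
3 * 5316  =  15948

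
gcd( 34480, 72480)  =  80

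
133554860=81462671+52092189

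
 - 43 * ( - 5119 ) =220117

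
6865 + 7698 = 14563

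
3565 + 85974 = 89539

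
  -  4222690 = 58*( - 72805)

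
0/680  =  0 = 0.00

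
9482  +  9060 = 18542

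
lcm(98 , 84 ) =588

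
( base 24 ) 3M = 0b1011110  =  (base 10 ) 94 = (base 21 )4a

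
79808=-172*( - 464) 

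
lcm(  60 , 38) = 1140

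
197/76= 2 + 45/76 = 2.59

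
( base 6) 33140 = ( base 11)34a9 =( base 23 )8FJ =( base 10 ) 4596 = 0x11f4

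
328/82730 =164/41365 = 0.00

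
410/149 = 410/149 = 2.75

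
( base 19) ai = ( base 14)10c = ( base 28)7C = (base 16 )D0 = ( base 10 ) 208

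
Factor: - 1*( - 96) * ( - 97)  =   - 2^5*3^1*97^1 = - 9312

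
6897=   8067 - 1170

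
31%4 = 3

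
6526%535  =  106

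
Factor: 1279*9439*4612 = 55678282372=   2^2  *1153^1*1279^1*9439^1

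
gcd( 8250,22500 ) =750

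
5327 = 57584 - 52257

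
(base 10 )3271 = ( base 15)E81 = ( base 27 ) 4d4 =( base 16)cc7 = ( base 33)304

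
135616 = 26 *5216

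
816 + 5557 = 6373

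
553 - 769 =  - 216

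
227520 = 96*2370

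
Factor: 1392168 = 2^3*3^1 * 19^1 * 43^1*71^1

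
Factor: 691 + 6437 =2^3*3^4*11^1 = 7128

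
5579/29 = 192 + 11/29=192.38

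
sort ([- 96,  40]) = [ -96, 40 ] 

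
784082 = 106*7397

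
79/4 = 19 + 3/4 = 19.75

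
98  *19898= 1950004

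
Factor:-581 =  - 7^1*83^1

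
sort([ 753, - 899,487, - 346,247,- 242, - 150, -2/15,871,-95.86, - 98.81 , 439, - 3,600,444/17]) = [ -899, - 346, - 242,  -  150 ,  -  98.81, - 95.86, - 3, - 2/15,444/17, 247, 439, 487 , 600, 753 , 871] 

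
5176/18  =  287 + 5/9 = 287.56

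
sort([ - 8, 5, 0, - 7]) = [ - 8, - 7,0,5 ]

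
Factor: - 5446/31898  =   -7/41= - 7^1 * 41^(  -  1)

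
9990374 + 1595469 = 11585843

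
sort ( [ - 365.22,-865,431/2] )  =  [  -  865,-365.22, 431/2]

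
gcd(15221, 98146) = 31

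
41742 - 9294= 32448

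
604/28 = 151/7 = 21.57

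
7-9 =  - 2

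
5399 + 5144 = 10543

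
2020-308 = 1712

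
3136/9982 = 224/713 = 0.31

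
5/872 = 5/872 = 0.01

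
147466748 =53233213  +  94233535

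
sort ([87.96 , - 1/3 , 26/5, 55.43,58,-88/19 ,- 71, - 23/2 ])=[-71,-23/2 ,-88/19, - 1/3,26/5, 55.43, 58,87.96] 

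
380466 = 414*919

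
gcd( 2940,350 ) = 70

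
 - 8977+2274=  - 6703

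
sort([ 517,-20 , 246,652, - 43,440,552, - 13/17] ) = [ - 43, - 20, - 13/17,246 , 440,517,552, 652]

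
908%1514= 908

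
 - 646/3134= - 323/1567  =  - 0.21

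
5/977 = 5/977 = 0.01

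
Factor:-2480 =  - 2^4*5^1*31^1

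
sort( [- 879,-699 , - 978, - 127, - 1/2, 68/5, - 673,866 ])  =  [ - 978, - 879,- 699 , - 673 ,- 127, - 1/2, 68/5, 866 ]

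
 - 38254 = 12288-50542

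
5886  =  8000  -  2114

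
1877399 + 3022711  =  4900110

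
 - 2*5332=  -  10664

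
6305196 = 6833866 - 528670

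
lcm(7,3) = 21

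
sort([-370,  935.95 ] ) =[-370,  935.95] 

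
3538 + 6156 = 9694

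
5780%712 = 84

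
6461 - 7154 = -693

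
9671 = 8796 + 875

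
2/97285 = 2/97285= 0.00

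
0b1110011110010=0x1cf2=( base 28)9CI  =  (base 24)CKI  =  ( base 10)7410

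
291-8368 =-8077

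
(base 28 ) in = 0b1000001111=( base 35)f2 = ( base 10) 527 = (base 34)FH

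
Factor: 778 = 2^1 * 389^1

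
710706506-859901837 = -149195331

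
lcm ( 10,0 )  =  0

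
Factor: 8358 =2^1 * 3^1* 7^1*199^1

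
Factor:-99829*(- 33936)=3387796944 = 2^4*3^1*7^1*101^1*99829^1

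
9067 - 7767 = 1300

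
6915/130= 1383/26 = 53.19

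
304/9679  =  304/9679 = 0.03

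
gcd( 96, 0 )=96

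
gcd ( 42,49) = 7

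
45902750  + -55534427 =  - 9631677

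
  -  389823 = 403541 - 793364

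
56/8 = 7 = 7.00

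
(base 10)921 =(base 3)1021010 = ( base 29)12m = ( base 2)1110011001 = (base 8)1631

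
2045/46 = 2045/46 = 44.46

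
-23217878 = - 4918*4721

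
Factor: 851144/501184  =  106393/62648 = 2^( - 3 )*7^1*41^( - 1)*191^ (-1 )*15199^1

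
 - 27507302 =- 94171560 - - 66664258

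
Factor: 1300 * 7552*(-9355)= -91843648000= - 2^9 * 5^3*13^1*59^1*1871^1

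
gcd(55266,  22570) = 122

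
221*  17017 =3760757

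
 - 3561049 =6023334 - 9584383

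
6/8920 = 3/4460=0.00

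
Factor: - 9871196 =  - 2^2*199^1*12401^1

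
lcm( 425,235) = 19975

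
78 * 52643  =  4106154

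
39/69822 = 13/23274 =0.00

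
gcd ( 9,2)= 1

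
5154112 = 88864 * 58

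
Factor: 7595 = 5^1*7^2*31^1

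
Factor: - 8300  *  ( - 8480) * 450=2^8*3^2*5^5*53^1*83^1 = 31672800000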